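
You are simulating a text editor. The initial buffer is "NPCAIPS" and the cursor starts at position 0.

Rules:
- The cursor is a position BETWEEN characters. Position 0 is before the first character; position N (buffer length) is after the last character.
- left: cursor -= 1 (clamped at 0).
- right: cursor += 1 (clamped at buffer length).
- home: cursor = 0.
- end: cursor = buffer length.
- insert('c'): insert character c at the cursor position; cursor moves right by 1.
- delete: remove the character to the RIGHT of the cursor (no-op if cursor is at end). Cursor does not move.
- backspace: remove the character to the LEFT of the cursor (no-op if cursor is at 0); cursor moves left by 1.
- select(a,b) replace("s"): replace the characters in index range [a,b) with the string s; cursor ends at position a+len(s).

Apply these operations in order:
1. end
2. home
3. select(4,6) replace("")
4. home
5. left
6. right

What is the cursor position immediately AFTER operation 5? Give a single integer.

After op 1 (end): buf='NPCAIPS' cursor=7
After op 2 (home): buf='NPCAIPS' cursor=0
After op 3 (select(4,6) replace("")): buf='NPCAS' cursor=4
After op 4 (home): buf='NPCAS' cursor=0
After op 5 (left): buf='NPCAS' cursor=0

Answer: 0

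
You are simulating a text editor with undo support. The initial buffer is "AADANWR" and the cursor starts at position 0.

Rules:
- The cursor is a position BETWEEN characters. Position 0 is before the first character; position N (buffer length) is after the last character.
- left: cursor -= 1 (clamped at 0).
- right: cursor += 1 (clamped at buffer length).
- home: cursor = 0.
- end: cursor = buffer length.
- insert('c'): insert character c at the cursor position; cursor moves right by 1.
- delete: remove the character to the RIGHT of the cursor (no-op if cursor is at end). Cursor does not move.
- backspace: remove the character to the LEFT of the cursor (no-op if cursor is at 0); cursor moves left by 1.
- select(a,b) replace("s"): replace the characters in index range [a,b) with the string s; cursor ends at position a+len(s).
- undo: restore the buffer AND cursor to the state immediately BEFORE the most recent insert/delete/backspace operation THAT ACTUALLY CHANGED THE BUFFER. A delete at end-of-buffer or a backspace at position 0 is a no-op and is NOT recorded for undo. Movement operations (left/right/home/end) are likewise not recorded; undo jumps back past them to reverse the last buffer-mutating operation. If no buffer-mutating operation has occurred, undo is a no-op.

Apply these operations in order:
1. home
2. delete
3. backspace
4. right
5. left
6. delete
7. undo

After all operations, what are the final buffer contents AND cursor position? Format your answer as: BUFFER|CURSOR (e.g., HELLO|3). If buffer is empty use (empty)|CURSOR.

Answer: ADANWR|0

Derivation:
After op 1 (home): buf='AADANWR' cursor=0
After op 2 (delete): buf='ADANWR' cursor=0
After op 3 (backspace): buf='ADANWR' cursor=0
After op 4 (right): buf='ADANWR' cursor=1
After op 5 (left): buf='ADANWR' cursor=0
After op 6 (delete): buf='DANWR' cursor=0
After op 7 (undo): buf='ADANWR' cursor=0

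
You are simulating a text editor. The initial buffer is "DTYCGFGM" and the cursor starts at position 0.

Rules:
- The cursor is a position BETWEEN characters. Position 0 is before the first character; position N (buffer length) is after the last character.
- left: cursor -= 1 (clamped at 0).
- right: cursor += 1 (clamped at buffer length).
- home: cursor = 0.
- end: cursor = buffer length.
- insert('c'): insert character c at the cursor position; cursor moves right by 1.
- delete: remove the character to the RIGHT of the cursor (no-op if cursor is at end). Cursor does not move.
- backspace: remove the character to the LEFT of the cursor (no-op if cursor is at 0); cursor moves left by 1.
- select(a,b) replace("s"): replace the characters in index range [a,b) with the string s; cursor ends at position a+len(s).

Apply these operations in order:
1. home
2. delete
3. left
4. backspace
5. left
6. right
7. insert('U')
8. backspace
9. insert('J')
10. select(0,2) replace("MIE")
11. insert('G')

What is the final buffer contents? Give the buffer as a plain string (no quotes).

After op 1 (home): buf='DTYCGFGM' cursor=0
After op 2 (delete): buf='TYCGFGM' cursor=0
After op 3 (left): buf='TYCGFGM' cursor=0
After op 4 (backspace): buf='TYCGFGM' cursor=0
After op 5 (left): buf='TYCGFGM' cursor=0
After op 6 (right): buf='TYCGFGM' cursor=1
After op 7 (insert('U')): buf='TUYCGFGM' cursor=2
After op 8 (backspace): buf='TYCGFGM' cursor=1
After op 9 (insert('J')): buf='TJYCGFGM' cursor=2
After op 10 (select(0,2) replace("MIE")): buf='MIEYCGFGM' cursor=3
After op 11 (insert('G')): buf='MIEGYCGFGM' cursor=4

Answer: MIEGYCGFGM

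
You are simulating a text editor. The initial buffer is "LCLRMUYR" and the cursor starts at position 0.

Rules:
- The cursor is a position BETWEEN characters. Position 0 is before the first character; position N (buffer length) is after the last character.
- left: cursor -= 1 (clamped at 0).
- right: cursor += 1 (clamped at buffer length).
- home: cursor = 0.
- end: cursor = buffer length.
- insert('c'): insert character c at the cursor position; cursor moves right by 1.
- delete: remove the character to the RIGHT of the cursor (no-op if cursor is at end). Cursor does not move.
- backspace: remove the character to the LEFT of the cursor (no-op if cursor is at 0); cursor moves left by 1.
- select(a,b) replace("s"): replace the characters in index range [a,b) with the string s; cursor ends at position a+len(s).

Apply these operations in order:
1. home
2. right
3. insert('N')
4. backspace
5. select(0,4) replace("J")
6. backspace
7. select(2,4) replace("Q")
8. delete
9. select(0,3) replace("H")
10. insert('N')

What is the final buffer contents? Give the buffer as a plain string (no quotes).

After op 1 (home): buf='LCLRMUYR' cursor=0
After op 2 (right): buf='LCLRMUYR' cursor=1
After op 3 (insert('N')): buf='LNCLRMUYR' cursor=2
After op 4 (backspace): buf='LCLRMUYR' cursor=1
After op 5 (select(0,4) replace("J")): buf='JMUYR' cursor=1
After op 6 (backspace): buf='MUYR' cursor=0
After op 7 (select(2,4) replace("Q")): buf='MUQ' cursor=3
After op 8 (delete): buf='MUQ' cursor=3
After op 9 (select(0,3) replace("H")): buf='H' cursor=1
After op 10 (insert('N')): buf='HN' cursor=2

Answer: HN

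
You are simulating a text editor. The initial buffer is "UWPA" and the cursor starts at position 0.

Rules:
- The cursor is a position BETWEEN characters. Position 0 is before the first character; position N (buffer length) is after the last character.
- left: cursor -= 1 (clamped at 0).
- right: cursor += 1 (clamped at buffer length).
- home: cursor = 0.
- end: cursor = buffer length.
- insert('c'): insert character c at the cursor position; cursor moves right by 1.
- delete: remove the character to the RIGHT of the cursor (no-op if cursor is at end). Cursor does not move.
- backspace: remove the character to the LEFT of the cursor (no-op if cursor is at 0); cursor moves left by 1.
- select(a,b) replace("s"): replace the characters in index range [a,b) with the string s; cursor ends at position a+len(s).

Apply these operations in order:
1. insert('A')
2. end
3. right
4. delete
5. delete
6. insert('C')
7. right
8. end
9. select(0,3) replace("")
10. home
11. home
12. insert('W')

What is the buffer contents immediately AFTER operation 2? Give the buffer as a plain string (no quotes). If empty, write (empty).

After op 1 (insert('A')): buf='AUWPA' cursor=1
After op 2 (end): buf='AUWPA' cursor=5

Answer: AUWPA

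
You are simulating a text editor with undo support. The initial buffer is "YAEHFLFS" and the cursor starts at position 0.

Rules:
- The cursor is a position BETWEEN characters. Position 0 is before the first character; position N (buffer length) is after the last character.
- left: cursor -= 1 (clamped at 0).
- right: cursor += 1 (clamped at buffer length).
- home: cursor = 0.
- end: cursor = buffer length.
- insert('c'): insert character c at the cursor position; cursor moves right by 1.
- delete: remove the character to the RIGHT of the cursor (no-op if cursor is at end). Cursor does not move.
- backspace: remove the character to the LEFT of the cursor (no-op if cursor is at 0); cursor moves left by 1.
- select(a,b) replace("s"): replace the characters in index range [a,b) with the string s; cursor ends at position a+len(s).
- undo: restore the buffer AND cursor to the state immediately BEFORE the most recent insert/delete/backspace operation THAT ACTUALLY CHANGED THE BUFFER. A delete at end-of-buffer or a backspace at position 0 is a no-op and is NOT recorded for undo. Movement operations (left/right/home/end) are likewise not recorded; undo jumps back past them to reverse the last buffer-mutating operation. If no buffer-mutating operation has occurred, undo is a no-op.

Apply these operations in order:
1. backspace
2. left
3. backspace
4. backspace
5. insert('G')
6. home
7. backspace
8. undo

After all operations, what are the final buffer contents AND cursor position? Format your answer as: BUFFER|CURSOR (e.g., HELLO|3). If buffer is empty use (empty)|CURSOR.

After op 1 (backspace): buf='YAEHFLFS' cursor=0
After op 2 (left): buf='YAEHFLFS' cursor=0
After op 3 (backspace): buf='YAEHFLFS' cursor=0
After op 4 (backspace): buf='YAEHFLFS' cursor=0
After op 5 (insert('G')): buf='GYAEHFLFS' cursor=1
After op 6 (home): buf='GYAEHFLFS' cursor=0
After op 7 (backspace): buf='GYAEHFLFS' cursor=0
After op 8 (undo): buf='YAEHFLFS' cursor=0

Answer: YAEHFLFS|0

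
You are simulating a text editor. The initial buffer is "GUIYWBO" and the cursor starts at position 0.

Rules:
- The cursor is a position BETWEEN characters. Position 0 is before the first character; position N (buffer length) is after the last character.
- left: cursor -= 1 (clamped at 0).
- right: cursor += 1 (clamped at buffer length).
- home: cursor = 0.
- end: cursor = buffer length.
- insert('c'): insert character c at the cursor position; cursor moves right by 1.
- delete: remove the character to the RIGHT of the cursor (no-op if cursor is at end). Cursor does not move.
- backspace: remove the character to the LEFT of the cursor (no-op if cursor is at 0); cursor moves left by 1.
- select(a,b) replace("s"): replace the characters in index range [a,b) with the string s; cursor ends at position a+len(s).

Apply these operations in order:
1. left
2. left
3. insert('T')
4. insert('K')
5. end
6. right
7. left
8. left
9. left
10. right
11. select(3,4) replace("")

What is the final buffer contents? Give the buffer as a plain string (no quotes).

Answer: TKGIYWBO

Derivation:
After op 1 (left): buf='GUIYWBO' cursor=0
After op 2 (left): buf='GUIYWBO' cursor=0
After op 3 (insert('T')): buf='TGUIYWBO' cursor=1
After op 4 (insert('K')): buf='TKGUIYWBO' cursor=2
After op 5 (end): buf='TKGUIYWBO' cursor=9
After op 6 (right): buf='TKGUIYWBO' cursor=9
After op 7 (left): buf='TKGUIYWBO' cursor=8
After op 8 (left): buf='TKGUIYWBO' cursor=7
After op 9 (left): buf='TKGUIYWBO' cursor=6
After op 10 (right): buf='TKGUIYWBO' cursor=7
After op 11 (select(3,4) replace("")): buf='TKGIYWBO' cursor=3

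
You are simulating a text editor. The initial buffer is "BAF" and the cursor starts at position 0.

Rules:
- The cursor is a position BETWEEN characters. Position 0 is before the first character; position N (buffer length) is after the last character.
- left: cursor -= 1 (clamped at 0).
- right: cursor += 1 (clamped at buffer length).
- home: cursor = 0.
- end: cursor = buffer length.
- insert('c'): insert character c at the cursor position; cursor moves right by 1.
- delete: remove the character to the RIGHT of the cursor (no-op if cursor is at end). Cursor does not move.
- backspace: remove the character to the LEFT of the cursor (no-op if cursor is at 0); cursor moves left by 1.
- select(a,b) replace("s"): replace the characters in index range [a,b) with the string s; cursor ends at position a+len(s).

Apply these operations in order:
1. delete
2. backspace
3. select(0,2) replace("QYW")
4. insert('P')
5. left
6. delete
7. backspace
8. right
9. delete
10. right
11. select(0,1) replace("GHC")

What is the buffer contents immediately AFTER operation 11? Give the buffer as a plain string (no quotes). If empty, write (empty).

After op 1 (delete): buf='AF' cursor=0
After op 2 (backspace): buf='AF' cursor=0
After op 3 (select(0,2) replace("QYW")): buf='QYW' cursor=3
After op 4 (insert('P')): buf='QYWP' cursor=4
After op 5 (left): buf='QYWP' cursor=3
After op 6 (delete): buf='QYW' cursor=3
After op 7 (backspace): buf='QY' cursor=2
After op 8 (right): buf='QY' cursor=2
After op 9 (delete): buf='QY' cursor=2
After op 10 (right): buf='QY' cursor=2
After op 11 (select(0,1) replace("GHC")): buf='GHCY' cursor=3

Answer: GHCY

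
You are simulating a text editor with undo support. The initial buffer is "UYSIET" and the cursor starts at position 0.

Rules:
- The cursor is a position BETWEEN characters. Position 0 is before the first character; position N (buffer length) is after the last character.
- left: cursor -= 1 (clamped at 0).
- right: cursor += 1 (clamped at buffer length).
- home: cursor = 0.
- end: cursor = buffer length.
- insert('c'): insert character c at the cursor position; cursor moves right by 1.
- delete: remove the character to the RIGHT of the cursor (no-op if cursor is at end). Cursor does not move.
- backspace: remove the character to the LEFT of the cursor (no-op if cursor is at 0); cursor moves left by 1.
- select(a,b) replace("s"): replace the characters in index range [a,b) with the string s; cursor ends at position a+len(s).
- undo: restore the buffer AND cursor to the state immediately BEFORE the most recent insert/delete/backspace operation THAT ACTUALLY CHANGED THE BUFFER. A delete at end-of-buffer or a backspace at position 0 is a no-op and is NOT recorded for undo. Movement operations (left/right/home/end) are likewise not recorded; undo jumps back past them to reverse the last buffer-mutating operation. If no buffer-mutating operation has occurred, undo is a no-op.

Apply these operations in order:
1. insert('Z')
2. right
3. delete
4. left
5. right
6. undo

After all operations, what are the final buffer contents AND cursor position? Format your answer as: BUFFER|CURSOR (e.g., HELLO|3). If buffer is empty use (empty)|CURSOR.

Answer: ZUYSIET|2

Derivation:
After op 1 (insert('Z')): buf='ZUYSIET' cursor=1
After op 2 (right): buf='ZUYSIET' cursor=2
After op 3 (delete): buf='ZUSIET' cursor=2
After op 4 (left): buf='ZUSIET' cursor=1
After op 5 (right): buf='ZUSIET' cursor=2
After op 6 (undo): buf='ZUYSIET' cursor=2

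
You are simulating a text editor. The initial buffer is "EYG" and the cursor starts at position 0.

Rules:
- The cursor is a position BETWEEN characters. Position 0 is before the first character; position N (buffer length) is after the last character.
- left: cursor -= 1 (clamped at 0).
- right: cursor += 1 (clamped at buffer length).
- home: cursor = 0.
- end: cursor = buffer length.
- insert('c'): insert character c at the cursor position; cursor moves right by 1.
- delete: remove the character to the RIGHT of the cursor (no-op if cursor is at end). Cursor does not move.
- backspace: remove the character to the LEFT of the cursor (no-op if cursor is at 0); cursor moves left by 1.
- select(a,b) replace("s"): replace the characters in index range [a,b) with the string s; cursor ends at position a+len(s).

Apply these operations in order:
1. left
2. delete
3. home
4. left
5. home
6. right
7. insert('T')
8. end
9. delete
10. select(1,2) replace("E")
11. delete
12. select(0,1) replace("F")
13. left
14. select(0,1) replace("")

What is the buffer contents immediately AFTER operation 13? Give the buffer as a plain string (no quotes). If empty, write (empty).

After op 1 (left): buf='EYG' cursor=0
After op 2 (delete): buf='YG' cursor=0
After op 3 (home): buf='YG' cursor=0
After op 4 (left): buf='YG' cursor=0
After op 5 (home): buf='YG' cursor=0
After op 6 (right): buf='YG' cursor=1
After op 7 (insert('T')): buf='YTG' cursor=2
After op 8 (end): buf='YTG' cursor=3
After op 9 (delete): buf='YTG' cursor=3
After op 10 (select(1,2) replace("E")): buf='YEG' cursor=2
After op 11 (delete): buf='YE' cursor=2
After op 12 (select(0,1) replace("F")): buf='FE' cursor=1
After op 13 (left): buf='FE' cursor=0

Answer: FE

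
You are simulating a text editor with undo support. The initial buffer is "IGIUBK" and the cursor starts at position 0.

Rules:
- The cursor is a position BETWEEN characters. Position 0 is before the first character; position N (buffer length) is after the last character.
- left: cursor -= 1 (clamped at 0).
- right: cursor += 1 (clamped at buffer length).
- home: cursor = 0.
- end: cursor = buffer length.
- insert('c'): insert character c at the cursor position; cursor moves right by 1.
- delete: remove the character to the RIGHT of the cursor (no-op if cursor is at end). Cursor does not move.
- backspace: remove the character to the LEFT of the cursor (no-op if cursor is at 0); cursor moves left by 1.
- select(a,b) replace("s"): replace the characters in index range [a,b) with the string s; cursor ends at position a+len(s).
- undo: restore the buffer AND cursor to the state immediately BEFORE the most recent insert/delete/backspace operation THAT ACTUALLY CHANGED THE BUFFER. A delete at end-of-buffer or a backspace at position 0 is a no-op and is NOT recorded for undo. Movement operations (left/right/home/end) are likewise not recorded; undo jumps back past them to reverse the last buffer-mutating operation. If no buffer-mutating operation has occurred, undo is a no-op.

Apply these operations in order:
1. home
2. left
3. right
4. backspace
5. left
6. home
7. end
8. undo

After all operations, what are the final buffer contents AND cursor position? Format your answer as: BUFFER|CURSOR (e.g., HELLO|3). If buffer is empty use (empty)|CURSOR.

Answer: IGIUBK|1

Derivation:
After op 1 (home): buf='IGIUBK' cursor=0
After op 2 (left): buf='IGIUBK' cursor=0
After op 3 (right): buf='IGIUBK' cursor=1
After op 4 (backspace): buf='GIUBK' cursor=0
After op 5 (left): buf='GIUBK' cursor=0
After op 6 (home): buf='GIUBK' cursor=0
After op 7 (end): buf='GIUBK' cursor=5
After op 8 (undo): buf='IGIUBK' cursor=1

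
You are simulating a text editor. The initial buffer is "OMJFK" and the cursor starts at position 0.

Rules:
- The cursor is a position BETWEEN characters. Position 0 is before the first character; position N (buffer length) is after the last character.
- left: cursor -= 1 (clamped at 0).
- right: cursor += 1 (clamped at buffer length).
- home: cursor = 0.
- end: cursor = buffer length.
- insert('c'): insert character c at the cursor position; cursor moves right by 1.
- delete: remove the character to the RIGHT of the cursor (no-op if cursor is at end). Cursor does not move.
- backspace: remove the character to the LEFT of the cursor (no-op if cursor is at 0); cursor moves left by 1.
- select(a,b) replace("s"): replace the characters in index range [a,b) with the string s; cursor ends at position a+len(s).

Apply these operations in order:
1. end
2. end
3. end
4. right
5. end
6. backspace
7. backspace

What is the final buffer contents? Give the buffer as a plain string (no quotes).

After op 1 (end): buf='OMJFK' cursor=5
After op 2 (end): buf='OMJFK' cursor=5
After op 3 (end): buf='OMJFK' cursor=5
After op 4 (right): buf='OMJFK' cursor=5
After op 5 (end): buf='OMJFK' cursor=5
After op 6 (backspace): buf='OMJF' cursor=4
After op 7 (backspace): buf='OMJ' cursor=3

Answer: OMJ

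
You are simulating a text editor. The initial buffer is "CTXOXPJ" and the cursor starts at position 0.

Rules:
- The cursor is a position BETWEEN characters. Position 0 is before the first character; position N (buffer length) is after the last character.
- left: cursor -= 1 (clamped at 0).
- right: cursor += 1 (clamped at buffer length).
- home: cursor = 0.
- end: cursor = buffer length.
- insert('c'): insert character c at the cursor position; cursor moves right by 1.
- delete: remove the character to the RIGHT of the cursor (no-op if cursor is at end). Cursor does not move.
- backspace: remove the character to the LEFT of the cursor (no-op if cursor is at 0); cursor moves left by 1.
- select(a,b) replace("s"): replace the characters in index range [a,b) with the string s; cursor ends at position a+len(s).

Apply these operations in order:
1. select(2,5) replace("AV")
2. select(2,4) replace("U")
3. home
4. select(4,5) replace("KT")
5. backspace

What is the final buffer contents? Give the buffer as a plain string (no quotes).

After op 1 (select(2,5) replace("AV")): buf='CTAVPJ' cursor=4
After op 2 (select(2,4) replace("U")): buf='CTUPJ' cursor=3
After op 3 (home): buf='CTUPJ' cursor=0
After op 4 (select(4,5) replace("KT")): buf='CTUPKT' cursor=6
After op 5 (backspace): buf='CTUPK' cursor=5

Answer: CTUPK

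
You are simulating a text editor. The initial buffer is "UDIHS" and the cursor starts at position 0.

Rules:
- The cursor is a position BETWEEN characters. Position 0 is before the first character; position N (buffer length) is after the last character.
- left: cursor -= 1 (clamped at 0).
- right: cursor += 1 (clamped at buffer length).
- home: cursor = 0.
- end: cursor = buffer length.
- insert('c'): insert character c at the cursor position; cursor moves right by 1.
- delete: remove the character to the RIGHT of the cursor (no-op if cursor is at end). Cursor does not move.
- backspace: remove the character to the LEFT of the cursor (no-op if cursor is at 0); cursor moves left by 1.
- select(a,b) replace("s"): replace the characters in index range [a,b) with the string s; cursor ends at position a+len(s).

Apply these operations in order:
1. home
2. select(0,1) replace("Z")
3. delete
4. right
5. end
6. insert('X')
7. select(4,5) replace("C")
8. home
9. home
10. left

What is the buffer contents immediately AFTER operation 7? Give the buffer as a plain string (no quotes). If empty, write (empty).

Answer: ZIHSC

Derivation:
After op 1 (home): buf='UDIHS' cursor=0
After op 2 (select(0,1) replace("Z")): buf='ZDIHS' cursor=1
After op 3 (delete): buf='ZIHS' cursor=1
After op 4 (right): buf='ZIHS' cursor=2
After op 5 (end): buf='ZIHS' cursor=4
After op 6 (insert('X')): buf='ZIHSX' cursor=5
After op 7 (select(4,5) replace("C")): buf='ZIHSC' cursor=5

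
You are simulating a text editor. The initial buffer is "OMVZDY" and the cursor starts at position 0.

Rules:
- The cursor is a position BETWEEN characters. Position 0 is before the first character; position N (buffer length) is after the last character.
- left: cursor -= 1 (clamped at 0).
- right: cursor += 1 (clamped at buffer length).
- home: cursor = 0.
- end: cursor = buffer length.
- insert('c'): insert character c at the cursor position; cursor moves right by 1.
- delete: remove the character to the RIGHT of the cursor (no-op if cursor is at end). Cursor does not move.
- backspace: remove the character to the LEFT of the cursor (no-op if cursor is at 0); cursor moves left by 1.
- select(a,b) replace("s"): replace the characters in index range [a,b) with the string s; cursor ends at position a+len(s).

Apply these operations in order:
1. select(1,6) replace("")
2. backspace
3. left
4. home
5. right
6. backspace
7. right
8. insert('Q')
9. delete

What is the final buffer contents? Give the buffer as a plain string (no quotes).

Answer: Q

Derivation:
After op 1 (select(1,6) replace("")): buf='O' cursor=1
After op 2 (backspace): buf='(empty)' cursor=0
After op 3 (left): buf='(empty)' cursor=0
After op 4 (home): buf='(empty)' cursor=0
After op 5 (right): buf='(empty)' cursor=0
After op 6 (backspace): buf='(empty)' cursor=0
After op 7 (right): buf='(empty)' cursor=0
After op 8 (insert('Q')): buf='Q' cursor=1
After op 9 (delete): buf='Q' cursor=1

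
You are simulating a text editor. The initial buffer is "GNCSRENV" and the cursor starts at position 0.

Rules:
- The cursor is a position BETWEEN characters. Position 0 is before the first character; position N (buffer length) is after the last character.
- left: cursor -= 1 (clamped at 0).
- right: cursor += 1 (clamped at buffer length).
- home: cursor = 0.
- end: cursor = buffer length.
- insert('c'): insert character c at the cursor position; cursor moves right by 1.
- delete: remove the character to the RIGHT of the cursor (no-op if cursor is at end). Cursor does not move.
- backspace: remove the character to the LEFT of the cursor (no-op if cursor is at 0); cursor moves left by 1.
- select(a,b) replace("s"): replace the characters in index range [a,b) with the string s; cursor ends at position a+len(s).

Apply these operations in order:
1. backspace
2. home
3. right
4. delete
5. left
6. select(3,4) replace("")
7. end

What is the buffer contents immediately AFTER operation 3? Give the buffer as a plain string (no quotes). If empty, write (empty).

After op 1 (backspace): buf='GNCSRENV' cursor=0
After op 2 (home): buf='GNCSRENV' cursor=0
After op 3 (right): buf='GNCSRENV' cursor=1

Answer: GNCSRENV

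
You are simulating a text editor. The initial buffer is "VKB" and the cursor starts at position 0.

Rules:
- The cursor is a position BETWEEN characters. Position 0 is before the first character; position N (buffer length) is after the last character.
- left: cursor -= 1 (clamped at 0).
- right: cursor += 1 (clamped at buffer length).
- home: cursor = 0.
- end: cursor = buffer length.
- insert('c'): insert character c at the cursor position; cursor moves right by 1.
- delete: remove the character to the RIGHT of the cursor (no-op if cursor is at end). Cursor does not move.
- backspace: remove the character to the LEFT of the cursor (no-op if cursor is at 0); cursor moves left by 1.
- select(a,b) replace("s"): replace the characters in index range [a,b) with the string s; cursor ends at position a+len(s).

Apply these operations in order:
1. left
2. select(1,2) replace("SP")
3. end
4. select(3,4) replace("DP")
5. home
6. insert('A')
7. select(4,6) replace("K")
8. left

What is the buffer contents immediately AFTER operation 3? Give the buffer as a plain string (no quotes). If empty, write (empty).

After op 1 (left): buf='VKB' cursor=0
After op 2 (select(1,2) replace("SP")): buf='VSPB' cursor=3
After op 3 (end): buf='VSPB' cursor=4

Answer: VSPB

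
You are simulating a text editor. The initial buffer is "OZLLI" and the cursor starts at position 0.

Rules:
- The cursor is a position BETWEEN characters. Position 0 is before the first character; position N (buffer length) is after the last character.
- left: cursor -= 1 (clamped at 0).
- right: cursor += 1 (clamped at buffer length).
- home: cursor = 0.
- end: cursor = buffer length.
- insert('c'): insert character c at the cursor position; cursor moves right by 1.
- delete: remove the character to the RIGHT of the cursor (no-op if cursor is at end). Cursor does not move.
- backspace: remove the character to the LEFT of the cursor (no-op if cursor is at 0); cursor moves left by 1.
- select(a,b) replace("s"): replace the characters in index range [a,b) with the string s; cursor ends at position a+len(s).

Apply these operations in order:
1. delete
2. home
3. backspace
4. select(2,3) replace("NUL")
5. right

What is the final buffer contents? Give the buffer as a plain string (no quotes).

Answer: ZLNULI

Derivation:
After op 1 (delete): buf='ZLLI' cursor=0
After op 2 (home): buf='ZLLI' cursor=0
After op 3 (backspace): buf='ZLLI' cursor=0
After op 4 (select(2,3) replace("NUL")): buf='ZLNULI' cursor=5
After op 5 (right): buf='ZLNULI' cursor=6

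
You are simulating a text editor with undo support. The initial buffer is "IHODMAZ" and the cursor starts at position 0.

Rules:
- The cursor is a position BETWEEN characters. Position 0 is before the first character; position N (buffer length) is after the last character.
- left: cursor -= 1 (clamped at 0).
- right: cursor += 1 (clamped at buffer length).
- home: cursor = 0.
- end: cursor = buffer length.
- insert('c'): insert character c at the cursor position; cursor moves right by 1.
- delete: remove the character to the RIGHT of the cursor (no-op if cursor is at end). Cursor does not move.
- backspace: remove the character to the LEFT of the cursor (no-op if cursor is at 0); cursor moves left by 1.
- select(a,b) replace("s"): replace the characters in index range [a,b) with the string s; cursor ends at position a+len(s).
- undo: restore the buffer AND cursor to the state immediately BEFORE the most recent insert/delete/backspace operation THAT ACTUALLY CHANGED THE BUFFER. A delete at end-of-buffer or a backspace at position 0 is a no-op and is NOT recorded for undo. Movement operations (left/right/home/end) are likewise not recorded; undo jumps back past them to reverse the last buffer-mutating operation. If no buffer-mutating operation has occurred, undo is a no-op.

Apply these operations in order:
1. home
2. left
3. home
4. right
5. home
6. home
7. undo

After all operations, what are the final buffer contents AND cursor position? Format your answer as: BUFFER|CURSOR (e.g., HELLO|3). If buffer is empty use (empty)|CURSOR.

Answer: IHODMAZ|0

Derivation:
After op 1 (home): buf='IHODMAZ' cursor=0
After op 2 (left): buf='IHODMAZ' cursor=0
After op 3 (home): buf='IHODMAZ' cursor=0
After op 4 (right): buf='IHODMAZ' cursor=1
After op 5 (home): buf='IHODMAZ' cursor=0
After op 6 (home): buf='IHODMAZ' cursor=0
After op 7 (undo): buf='IHODMAZ' cursor=0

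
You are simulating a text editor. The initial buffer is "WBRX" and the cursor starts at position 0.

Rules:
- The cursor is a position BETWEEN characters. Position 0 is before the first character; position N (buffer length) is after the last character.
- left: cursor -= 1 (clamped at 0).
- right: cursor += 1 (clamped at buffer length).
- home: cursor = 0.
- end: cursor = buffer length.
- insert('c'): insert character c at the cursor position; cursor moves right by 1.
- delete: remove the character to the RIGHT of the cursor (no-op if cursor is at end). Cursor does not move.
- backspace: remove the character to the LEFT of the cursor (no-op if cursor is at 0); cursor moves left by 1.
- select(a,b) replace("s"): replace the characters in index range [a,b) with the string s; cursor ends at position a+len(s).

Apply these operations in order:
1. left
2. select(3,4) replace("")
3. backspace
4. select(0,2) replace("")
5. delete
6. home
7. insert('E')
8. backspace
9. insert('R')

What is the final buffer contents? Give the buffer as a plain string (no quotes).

After op 1 (left): buf='WBRX' cursor=0
After op 2 (select(3,4) replace("")): buf='WBR' cursor=3
After op 3 (backspace): buf='WB' cursor=2
After op 4 (select(0,2) replace("")): buf='(empty)' cursor=0
After op 5 (delete): buf='(empty)' cursor=0
After op 6 (home): buf='(empty)' cursor=0
After op 7 (insert('E')): buf='E' cursor=1
After op 8 (backspace): buf='(empty)' cursor=0
After op 9 (insert('R')): buf='R' cursor=1

Answer: R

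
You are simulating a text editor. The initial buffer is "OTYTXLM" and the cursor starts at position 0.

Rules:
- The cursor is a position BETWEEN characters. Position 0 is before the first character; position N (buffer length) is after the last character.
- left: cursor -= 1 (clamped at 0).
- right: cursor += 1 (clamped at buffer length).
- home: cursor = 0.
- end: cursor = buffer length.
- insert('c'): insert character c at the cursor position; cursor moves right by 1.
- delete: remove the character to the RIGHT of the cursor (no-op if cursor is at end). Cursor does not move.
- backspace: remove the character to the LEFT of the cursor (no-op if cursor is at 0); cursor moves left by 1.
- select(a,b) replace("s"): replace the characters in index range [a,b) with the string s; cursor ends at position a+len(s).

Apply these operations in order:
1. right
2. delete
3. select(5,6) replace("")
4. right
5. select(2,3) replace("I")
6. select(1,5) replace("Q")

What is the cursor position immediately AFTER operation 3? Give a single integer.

After op 1 (right): buf='OTYTXLM' cursor=1
After op 2 (delete): buf='OYTXLM' cursor=1
After op 3 (select(5,6) replace("")): buf='OYTXL' cursor=5

Answer: 5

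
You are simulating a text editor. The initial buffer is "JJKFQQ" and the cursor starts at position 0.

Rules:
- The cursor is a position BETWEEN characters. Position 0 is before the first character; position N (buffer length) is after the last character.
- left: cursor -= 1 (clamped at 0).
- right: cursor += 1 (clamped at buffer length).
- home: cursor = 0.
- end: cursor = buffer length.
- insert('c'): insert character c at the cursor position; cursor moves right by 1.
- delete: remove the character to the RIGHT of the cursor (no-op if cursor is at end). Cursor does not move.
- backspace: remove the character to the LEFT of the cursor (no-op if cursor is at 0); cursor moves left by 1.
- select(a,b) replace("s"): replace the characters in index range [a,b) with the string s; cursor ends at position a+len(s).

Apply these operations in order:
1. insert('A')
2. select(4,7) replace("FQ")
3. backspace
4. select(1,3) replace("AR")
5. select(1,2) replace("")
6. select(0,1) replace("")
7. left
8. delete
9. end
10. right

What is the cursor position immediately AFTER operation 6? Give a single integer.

Answer: 0

Derivation:
After op 1 (insert('A')): buf='AJJKFQQ' cursor=1
After op 2 (select(4,7) replace("FQ")): buf='AJJKFQ' cursor=6
After op 3 (backspace): buf='AJJKF' cursor=5
After op 4 (select(1,3) replace("AR")): buf='AARKF' cursor=3
After op 5 (select(1,2) replace("")): buf='ARKF' cursor=1
After op 6 (select(0,1) replace("")): buf='RKF' cursor=0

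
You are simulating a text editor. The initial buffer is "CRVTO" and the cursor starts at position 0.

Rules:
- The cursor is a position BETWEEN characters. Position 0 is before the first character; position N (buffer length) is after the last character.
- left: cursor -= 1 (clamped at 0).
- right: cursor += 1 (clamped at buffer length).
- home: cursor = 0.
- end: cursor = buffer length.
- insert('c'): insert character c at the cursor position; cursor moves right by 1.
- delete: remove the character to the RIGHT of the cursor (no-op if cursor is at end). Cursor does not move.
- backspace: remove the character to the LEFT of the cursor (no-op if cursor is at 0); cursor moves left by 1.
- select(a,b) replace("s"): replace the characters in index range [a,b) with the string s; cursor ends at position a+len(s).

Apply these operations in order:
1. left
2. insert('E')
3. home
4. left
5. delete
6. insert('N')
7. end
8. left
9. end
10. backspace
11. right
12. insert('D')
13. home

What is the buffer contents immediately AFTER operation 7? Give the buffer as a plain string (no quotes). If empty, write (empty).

Answer: NCRVTO

Derivation:
After op 1 (left): buf='CRVTO' cursor=0
After op 2 (insert('E')): buf='ECRVTO' cursor=1
After op 3 (home): buf='ECRVTO' cursor=0
After op 4 (left): buf='ECRVTO' cursor=0
After op 5 (delete): buf='CRVTO' cursor=0
After op 6 (insert('N')): buf='NCRVTO' cursor=1
After op 7 (end): buf='NCRVTO' cursor=6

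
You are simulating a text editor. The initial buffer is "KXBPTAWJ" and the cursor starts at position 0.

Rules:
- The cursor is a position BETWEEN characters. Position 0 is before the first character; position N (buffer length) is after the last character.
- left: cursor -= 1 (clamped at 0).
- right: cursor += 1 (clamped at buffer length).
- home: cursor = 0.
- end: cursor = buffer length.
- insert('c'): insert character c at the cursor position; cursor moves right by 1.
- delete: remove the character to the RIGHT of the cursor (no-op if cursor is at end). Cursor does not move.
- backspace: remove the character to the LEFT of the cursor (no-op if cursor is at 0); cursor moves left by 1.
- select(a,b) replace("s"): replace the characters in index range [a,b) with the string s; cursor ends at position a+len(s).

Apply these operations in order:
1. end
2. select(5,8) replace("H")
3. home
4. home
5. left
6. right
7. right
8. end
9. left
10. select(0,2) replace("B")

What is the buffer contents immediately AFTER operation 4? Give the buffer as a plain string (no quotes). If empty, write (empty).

Answer: KXBPTH

Derivation:
After op 1 (end): buf='KXBPTAWJ' cursor=8
After op 2 (select(5,8) replace("H")): buf='KXBPTH' cursor=6
After op 3 (home): buf='KXBPTH' cursor=0
After op 4 (home): buf='KXBPTH' cursor=0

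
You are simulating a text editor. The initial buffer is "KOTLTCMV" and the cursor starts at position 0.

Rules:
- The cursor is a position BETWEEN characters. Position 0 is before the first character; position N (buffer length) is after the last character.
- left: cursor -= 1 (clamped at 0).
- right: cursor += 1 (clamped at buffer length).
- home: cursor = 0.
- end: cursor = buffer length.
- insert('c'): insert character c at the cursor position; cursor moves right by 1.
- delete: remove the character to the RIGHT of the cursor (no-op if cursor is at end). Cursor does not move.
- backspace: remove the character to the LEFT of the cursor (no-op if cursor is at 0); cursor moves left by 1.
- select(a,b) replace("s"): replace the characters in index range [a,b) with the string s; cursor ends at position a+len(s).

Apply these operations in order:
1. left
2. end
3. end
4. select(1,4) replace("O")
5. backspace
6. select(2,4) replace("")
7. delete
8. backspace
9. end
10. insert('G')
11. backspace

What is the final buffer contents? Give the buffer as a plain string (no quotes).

Answer: K

Derivation:
After op 1 (left): buf='KOTLTCMV' cursor=0
After op 2 (end): buf='KOTLTCMV' cursor=8
After op 3 (end): buf='KOTLTCMV' cursor=8
After op 4 (select(1,4) replace("O")): buf='KOTCMV' cursor=2
After op 5 (backspace): buf='KTCMV' cursor=1
After op 6 (select(2,4) replace("")): buf='KTV' cursor=2
After op 7 (delete): buf='KT' cursor=2
After op 8 (backspace): buf='K' cursor=1
After op 9 (end): buf='K' cursor=1
After op 10 (insert('G')): buf='KG' cursor=2
After op 11 (backspace): buf='K' cursor=1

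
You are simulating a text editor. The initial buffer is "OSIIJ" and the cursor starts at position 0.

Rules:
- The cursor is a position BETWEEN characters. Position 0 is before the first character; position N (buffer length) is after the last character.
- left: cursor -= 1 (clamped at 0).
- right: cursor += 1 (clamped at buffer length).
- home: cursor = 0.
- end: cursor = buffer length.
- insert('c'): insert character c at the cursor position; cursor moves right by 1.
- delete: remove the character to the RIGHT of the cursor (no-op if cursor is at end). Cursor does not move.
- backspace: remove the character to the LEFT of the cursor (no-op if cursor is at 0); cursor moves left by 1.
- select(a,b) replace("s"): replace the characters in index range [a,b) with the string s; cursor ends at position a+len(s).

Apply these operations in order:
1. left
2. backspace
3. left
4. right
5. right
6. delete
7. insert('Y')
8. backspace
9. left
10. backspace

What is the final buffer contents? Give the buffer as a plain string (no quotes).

Answer: SIJ

Derivation:
After op 1 (left): buf='OSIIJ' cursor=0
After op 2 (backspace): buf='OSIIJ' cursor=0
After op 3 (left): buf='OSIIJ' cursor=0
After op 4 (right): buf='OSIIJ' cursor=1
After op 5 (right): buf='OSIIJ' cursor=2
After op 6 (delete): buf='OSIJ' cursor=2
After op 7 (insert('Y')): buf='OSYIJ' cursor=3
After op 8 (backspace): buf='OSIJ' cursor=2
After op 9 (left): buf='OSIJ' cursor=1
After op 10 (backspace): buf='SIJ' cursor=0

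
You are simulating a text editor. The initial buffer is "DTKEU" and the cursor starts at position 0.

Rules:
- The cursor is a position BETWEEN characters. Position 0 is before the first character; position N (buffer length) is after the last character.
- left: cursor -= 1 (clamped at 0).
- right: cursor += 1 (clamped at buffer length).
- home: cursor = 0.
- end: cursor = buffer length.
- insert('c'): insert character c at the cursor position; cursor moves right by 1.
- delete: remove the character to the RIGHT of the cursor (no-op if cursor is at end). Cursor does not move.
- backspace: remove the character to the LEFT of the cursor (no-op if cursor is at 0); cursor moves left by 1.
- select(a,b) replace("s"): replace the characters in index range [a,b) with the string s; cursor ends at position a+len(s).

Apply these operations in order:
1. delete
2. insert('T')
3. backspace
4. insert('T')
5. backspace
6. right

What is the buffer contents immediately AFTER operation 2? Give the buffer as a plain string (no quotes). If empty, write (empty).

After op 1 (delete): buf='TKEU' cursor=0
After op 2 (insert('T')): buf='TTKEU' cursor=1

Answer: TTKEU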